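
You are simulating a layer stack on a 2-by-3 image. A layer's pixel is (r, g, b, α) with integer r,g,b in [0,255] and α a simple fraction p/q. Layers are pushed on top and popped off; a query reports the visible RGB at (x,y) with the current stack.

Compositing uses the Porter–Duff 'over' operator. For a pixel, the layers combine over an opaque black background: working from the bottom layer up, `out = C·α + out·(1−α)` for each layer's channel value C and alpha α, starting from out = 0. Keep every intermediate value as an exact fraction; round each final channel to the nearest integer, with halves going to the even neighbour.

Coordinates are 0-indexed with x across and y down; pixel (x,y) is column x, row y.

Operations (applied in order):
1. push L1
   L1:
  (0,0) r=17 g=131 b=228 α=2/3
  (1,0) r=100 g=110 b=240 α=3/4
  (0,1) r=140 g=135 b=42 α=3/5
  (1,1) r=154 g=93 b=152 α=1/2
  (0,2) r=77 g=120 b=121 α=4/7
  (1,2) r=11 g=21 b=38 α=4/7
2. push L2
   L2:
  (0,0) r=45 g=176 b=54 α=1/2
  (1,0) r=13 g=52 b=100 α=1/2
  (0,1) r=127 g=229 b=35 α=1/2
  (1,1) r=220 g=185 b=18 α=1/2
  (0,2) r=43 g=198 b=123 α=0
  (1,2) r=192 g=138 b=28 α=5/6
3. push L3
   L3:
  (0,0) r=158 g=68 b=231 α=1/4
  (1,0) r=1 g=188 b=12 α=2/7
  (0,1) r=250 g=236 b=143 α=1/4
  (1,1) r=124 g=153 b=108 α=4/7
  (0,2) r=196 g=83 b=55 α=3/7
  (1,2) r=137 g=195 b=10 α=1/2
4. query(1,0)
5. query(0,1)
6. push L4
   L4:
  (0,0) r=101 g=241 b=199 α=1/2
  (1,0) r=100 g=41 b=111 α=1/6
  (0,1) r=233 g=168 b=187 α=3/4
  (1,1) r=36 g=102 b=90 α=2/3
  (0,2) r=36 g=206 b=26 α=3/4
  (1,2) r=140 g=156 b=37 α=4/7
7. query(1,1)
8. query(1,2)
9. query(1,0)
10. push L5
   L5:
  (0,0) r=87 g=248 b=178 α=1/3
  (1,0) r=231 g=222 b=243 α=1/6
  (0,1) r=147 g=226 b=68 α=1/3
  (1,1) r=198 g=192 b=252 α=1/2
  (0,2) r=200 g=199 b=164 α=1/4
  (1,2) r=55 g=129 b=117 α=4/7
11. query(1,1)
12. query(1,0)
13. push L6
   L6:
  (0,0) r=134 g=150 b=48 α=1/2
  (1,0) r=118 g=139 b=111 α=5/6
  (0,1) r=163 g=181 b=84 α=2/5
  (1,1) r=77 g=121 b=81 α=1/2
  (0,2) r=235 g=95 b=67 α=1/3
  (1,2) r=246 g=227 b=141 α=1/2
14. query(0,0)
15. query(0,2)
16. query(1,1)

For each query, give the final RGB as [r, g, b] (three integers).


(1,0) stack=L1,L2,L3; from [0,0,0]:
+L1 (α=3/4) → [75, 165/2, 180]
+L2 (α=1/2) → [44, 269/4, 140]
+L3 (α=2/7) → [222/7, 407/4, 724/7]
rounded: [32, 102, 103]

query (0,1) [L1,L2,L3] — begin 0,0,0
+L1 (α=3/5) → [84, 81, 126/5]
+L2 (α=1/2) → [211/2, 155, 301/10]
+L3 (α=1/4) → [1133/8, 701/4, 2333/40]
= [142, 175, 58]

at x=1,y=1 over L1,L2,L3,L4:
after L1 α=1/2: [77, 93/2, 76]
after L2 α=1/2: [297/2, 463/4, 47]
after L3 α=4/7: [269/2, 3837/28, 573/7]
after L4 α=2/3: [413/6, 3183/28, 611/7]
→ [69, 114, 87]

at x=1,y=2 over L1,L2,L3,L4:
+L1 (α=4/7) → [44/7, 12, 152/7]
+L2 (α=5/6) → [3382/21, 117, 566/21]
+L3 (α=1/2) → [6259/42, 156, 388/21]
+L4 (α=4/7) → [14099/98, 156, 1424/49]
= [144, 156, 29]

(1,0) stack=L1,L2,L3,L4; from [0,0,0]:
after L1 α=3/4: [75, 165/2, 180]
after L2 α=1/2: [44, 269/4, 140]
after L3 α=2/7: [222/7, 407/4, 724/7]
after L4 α=1/6: [905/21, 733/8, 4397/42]
→ [43, 92, 105]

(1,1) stack=L1,L2,L3,L4,L5; from [0,0,0]:
+L1 (α=1/2) → [77, 93/2, 76]
+L2 (α=1/2) → [297/2, 463/4, 47]
+L3 (α=4/7) → [269/2, 3837/28, 573/7]
+L4 (α=2/3) → [413/6, 3183/28, 611/7]
+L5 (α=1/2) → [1601/12, 8559/56, 2375/14]
→ [133, 153, 170]

(1,0) stack=L1,L2,L3,L4,L5; from [0,0,0]:
L1 α=3/4: [75, 165/2, 180]
L2 α=1/2: [44, 269/4, 140]
L3 α=2/7: [222/7, 407/4, 724/7]
L4 α=1/6: [905/21, 733/8, 4397/42]
L5 α=1/6: [4688/63, 5441/48, 32191/252]
= [74, 113, 128]

query (0,0) [L1,L2,L3,L4,L5,L6] — begin 0,0,0
+L1 (α=2/3) → [34/3, 262/3, 152]
+L2 (α=1/2) → [169/6, 395/3, 103]
+L3 (α=1/4) → [485/8, 463/4, 135]
+L4 (α=1/2) → [1293/16, 1427/8, 167]
+L5 (α=1/3) → [663/8, 2419/12, 512/3]
+L6 (α=1/2) → [1735/16, 4219/24, 328/3]
rounded: [108, 176, 109]

query (0,2) [L1,L2,L3,L4,L5,L6] — begin 0,0,0
+L1 (α=4/7) → [44, 480/7, 484/7]
+L2 (α=0) → [44, 480/7, 484/7]
+L3 (α=3/7) → [764/7, 3663/49, 3091/49]
+L4 (α=3/4) → [380/7, 33945/196, 6913/196]
+L5 (α=1/4) → [635/7, 140839/784, 52883/784]
+L6 (α=1/3) → [2915/21, 178079/1176, 79147/1176]
→ [139, 151, 67]

(1,1) stack=L1,L2,L3,L4,L5,L6; from [0,0,0]:
+L1 (α=1/2) → [77, 93/2, 76]
+L2 (α=1/2) → [297/2, 463/4, 47]
+L3 (α=4/7) → [269/2, 3837/28, 573/7]
+L4 (α=2/3) → [413/6, 3183/28, 611/7]
+L5 (α=1/2) → [1601/12, 8559/56, 2375/14]
+L6 (α=1/2) → [2525/24, 15335/112, 3509/28]
= [105, 137, 125]


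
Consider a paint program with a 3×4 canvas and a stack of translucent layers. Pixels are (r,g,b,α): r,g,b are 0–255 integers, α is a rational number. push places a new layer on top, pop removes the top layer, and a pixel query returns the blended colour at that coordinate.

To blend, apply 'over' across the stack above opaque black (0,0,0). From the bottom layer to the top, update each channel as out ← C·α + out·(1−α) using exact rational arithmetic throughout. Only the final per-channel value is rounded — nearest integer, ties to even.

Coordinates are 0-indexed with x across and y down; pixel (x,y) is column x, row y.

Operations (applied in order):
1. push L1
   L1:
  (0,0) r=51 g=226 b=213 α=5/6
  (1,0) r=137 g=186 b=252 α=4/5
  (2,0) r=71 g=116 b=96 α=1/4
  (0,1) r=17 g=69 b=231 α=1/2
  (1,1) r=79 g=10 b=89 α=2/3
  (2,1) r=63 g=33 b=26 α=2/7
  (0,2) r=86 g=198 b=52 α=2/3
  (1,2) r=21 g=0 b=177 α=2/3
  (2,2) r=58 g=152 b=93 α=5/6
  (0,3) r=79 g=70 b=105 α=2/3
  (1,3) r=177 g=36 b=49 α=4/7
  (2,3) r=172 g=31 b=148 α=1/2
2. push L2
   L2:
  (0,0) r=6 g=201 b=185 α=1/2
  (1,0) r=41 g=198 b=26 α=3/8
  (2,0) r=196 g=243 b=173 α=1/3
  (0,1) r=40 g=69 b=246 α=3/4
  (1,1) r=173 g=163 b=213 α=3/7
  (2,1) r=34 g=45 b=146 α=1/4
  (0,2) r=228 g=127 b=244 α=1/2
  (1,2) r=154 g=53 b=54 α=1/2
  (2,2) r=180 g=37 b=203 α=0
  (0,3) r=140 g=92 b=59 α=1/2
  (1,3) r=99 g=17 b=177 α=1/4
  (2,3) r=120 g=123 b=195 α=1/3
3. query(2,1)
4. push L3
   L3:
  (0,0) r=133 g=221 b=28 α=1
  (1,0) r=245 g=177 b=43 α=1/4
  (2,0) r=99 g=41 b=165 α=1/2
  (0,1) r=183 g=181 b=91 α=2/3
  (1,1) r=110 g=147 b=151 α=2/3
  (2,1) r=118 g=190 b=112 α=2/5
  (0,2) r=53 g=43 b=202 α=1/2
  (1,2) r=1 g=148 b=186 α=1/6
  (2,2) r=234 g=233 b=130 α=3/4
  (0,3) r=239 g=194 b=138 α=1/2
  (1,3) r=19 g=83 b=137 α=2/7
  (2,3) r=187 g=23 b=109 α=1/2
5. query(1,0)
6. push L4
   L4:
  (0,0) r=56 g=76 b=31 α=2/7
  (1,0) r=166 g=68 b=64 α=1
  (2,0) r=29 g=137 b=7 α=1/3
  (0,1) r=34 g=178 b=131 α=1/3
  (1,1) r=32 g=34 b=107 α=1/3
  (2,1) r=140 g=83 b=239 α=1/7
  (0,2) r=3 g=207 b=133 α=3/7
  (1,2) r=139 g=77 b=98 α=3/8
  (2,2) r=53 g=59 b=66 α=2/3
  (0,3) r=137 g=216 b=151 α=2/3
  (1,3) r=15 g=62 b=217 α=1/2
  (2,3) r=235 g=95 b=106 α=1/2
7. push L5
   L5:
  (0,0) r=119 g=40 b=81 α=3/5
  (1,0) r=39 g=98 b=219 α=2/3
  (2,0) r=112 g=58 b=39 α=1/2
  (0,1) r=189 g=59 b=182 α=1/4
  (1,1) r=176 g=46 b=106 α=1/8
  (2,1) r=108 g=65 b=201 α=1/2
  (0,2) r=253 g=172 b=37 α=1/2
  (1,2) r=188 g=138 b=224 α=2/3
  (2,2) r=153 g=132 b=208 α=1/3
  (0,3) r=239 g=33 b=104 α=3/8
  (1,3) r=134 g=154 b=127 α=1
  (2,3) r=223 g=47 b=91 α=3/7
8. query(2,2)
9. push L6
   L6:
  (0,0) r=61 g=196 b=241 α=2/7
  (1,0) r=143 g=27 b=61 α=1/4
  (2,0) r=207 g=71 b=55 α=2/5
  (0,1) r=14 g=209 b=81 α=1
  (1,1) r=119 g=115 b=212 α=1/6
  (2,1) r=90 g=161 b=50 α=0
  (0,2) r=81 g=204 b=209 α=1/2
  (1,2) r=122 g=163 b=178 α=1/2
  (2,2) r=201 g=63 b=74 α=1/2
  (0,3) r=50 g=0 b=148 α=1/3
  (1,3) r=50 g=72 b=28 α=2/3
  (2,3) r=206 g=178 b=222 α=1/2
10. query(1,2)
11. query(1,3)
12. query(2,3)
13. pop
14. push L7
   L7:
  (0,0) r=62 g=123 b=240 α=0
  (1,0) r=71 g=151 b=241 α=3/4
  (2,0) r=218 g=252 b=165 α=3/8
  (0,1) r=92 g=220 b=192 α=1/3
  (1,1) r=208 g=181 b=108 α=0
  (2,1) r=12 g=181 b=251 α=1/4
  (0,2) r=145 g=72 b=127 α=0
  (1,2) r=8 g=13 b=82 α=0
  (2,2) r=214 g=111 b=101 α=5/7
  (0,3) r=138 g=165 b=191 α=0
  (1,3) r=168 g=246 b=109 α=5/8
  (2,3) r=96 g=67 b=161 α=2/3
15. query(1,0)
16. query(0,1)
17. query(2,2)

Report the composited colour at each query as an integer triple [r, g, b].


at x=2,y=1 over L1,L2:
L1 α=2/7: [18, 66/7, 52/7]
L2 α=1/4: [22, 513/28, 589/14]
rounded: [22, 18, 42]

query (1,0) [L1,L2,L3] — begin 0,0,0
+L1 (α=4/5) → [548/5, 744/5, 1008/5]
+L2 (α=3/8) → [671/8, 669/4, 543/4]
+L3 (α=1/4) → [3973/32, 2715/16, 1801/16]
= [124, 170, 113]

(2,2) stack=L1,L2,L3,L4,L5; from [0,0,0]:
L1 α=5/6: [145/3, 380/3, 155/2]
L2 α=0: [145/3, 380/3, 155/2]
L3 α=3/4: [2251/12, 2477/12, 935/8]
L4 α=2/3: [3523/36, 3893/36, 1991/24]
L5 α=1/3: [6277/54, 6269/54, 4487/36]
= [116, 116, 125]

query (1,2) [L1,L2,L3,L4,L5,L6] — begin 0,0,0
L1 α=2/3: [14, 0, 118]
L2 α=1/2: [84, 53/2, 86]
L3 α=1/6: [421/6, 187/4, 308/3]
L4 α=3/8: [4607/48, 1859/32, 1211/12]
L5 α=2/3: [22655/144, 10691/96, 6587/36]
L6 α=1/2: [40223/288, 26339/192, 12995/72]
= [140, 137, 180]

at x=1,y=3 over L1,L2,L3,L4,L5,L6:
+L1 (α=4/7) → [708/7, 144/7, 28]
+L2 (α=1/4) → [2817/28, 551/28, 261/4]
+L3 (α=2/7) → [15149/196, 7403/196, 343/4]
+L4 (α=1/2) → [18089/392, 19555/392, 1211/8]
+L5 (α=1) → [134, 154, 127]
+L6 (α=2/3) → [78, 298/3, 61]
→ [78, 99, 61]

at x=2,y=3 over L1,L2,L3,L4,L5,L6:
L1 α=1/2: [86, 31/2, 74]
L2 α=1/3: [292/3, 154/3, 343/3]
L3 α=1/2: [853/6, 223/6, 335/3]
L4 α=1/2: [2263/12, 793/12, 653/6]
L5 α=3/7: [610/3, 1216/21, 2125/21]
L6 α=1/2: [614/3, 2477/21, 6787/42]
rounded: [205, 118, 162]

query (1,0) [L1,L2,L3,L4,L5,L7] — begin 0,0,0
+L1 (α=4/5) → [548/5, 744/5, 1008/5]
+L2 (α=3/8) → [671/8, 669/4, 543/4]
+L3 (α=1/4) → [3973/32, 2715/16, 1801/16]
+L4 (α=1) → [166, 68, 64]
+L5 (α=2/3) → [244/3, 88, 502/3]
+L7 (α=3/4) → [883/12, 541/4, 2671/12]
= [74, 135, 223]

query (0,1) [L1,L2,L3,L4,L5,L7] — begin 0,0,0
L1 α=1/2: [17/2, 69/2, 231/2]
L2 α=3/4: [257/8, 483/8, 1707/8]
L3 α=2/3: [3185/24, 3379/24, 3163/24]
L4 α=1/3: [3593/36, 5515/36, 4735/36]
L5 α=1/4: [5861/48, 6223/48, 6919/48]
L7 α=1/3: [8069/72, 11503/72, 11527/72]
= [112, 160, 160]

(2,2) stack=L1,L2,L3,L4,L5,L7; from [0,0,0]:
L1 α=5/6: [145/3, 380/3, 155/2]
L2 α=0: [145/3, 380/3, 155/2]
L3 α=3/4: [2251/12, 2477/12, 935/8]
L4 α=2/3: [3523/36, 3893/36, 1991/24]
L5 α=1/3: [6277/54, 6269/54, 4487/36]
L7 α=5/7: [35167/189, 21254/189, 13577/126]
= [186, 112, 108]


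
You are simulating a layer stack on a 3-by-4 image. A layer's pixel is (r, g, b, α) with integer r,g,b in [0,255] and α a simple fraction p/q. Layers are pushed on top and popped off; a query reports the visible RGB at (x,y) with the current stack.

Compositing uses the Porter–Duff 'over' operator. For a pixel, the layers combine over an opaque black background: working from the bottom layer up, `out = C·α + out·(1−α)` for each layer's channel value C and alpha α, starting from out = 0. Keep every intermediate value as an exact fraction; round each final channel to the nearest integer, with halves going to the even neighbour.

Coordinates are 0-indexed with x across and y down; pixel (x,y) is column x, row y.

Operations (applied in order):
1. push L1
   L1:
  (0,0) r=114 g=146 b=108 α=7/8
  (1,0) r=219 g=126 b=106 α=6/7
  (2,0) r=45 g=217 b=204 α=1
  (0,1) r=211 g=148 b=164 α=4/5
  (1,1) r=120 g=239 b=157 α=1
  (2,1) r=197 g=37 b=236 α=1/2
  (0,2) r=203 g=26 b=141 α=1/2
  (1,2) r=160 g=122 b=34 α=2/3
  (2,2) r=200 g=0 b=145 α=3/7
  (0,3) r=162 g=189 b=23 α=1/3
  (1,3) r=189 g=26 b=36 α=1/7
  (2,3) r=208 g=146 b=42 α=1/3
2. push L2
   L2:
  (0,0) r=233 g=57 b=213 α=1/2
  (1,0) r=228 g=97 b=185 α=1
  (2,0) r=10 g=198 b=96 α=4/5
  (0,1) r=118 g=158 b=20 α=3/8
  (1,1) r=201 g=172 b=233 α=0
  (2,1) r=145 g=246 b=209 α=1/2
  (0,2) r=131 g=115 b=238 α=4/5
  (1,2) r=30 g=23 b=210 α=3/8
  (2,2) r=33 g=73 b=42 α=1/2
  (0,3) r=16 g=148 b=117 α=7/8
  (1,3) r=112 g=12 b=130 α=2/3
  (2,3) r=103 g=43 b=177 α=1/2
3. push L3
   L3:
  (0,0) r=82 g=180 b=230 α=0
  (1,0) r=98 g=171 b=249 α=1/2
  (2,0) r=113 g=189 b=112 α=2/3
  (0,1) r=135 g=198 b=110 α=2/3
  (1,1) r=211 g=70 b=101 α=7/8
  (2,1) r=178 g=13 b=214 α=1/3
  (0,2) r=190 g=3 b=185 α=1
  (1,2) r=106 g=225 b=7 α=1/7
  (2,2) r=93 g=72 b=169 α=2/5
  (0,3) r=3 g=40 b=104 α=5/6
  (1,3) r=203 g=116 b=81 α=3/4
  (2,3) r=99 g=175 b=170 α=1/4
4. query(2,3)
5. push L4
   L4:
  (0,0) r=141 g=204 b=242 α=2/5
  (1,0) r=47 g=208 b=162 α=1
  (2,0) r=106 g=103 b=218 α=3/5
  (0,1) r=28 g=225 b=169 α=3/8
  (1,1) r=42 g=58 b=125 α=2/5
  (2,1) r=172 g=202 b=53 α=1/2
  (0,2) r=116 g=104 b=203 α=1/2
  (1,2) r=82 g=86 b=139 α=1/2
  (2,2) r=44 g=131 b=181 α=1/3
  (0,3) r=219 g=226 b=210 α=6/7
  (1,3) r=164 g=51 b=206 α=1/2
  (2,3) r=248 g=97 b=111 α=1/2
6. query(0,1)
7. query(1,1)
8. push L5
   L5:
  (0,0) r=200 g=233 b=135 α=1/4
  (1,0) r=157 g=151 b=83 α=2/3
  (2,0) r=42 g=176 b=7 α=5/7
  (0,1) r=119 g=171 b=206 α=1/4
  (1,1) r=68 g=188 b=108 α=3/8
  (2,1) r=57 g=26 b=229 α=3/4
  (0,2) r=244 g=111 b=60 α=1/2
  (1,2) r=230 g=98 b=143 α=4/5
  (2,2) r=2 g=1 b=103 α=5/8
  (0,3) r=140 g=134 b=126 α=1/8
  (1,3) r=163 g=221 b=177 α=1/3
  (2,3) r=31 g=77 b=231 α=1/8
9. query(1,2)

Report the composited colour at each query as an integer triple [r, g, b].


query (2,3) [L1,L2,L3] — begin 0,0,0
L1 α=1/3: [208/3, 146/3, 14]
L2 α=1/2: [517/6, 275/6, 191/2]
L3 α=1/4: [715/8, 625/8, 913/8]
rounded: [89, 78, 114]

at x=0,y=1 over L1,L2,L3,L4:
+L1 (α=4/5) → [844/5, 592/5, 656/5]
+L2 (α=3/8) → [599/4, 533/4, 179/2]
+L3 (α=2/3) → [1679/12, 2117/12, 619/6]
+L4 (α=3/8) → [9403/96, 18685/96, 6137/48]
→ [98, 195, 128]

at x=1,y=1 over L1,L2,L3,L4:
+L1 (α=1) → [120, 239, 157]
+L2 (α=0) → [120, 239, 157]
+L3 (α=7/8) → [1597/8, 729/8, 108]
+L4 (α=2/5) → [5463/40, 623/8, 574/5]
= [137, 78, 115]

at x=1,y=2 over L1,L2,L3,L4,L5:
+L1 (α=2/3) → [320/3, 244/3, 68/3]
+L2 (α=3/8) → [935/12, 1427/24, 1115/12]
+L3 (α=1/7) → [1147/14, 2327/28, 1129/14]
+L4 (α=1/2) → [2295/28, 4735/56, 3075/28]
+L5 (α=4/5) → [5611/28, 26687/280, 19091/140]
= [200, 95, 136]


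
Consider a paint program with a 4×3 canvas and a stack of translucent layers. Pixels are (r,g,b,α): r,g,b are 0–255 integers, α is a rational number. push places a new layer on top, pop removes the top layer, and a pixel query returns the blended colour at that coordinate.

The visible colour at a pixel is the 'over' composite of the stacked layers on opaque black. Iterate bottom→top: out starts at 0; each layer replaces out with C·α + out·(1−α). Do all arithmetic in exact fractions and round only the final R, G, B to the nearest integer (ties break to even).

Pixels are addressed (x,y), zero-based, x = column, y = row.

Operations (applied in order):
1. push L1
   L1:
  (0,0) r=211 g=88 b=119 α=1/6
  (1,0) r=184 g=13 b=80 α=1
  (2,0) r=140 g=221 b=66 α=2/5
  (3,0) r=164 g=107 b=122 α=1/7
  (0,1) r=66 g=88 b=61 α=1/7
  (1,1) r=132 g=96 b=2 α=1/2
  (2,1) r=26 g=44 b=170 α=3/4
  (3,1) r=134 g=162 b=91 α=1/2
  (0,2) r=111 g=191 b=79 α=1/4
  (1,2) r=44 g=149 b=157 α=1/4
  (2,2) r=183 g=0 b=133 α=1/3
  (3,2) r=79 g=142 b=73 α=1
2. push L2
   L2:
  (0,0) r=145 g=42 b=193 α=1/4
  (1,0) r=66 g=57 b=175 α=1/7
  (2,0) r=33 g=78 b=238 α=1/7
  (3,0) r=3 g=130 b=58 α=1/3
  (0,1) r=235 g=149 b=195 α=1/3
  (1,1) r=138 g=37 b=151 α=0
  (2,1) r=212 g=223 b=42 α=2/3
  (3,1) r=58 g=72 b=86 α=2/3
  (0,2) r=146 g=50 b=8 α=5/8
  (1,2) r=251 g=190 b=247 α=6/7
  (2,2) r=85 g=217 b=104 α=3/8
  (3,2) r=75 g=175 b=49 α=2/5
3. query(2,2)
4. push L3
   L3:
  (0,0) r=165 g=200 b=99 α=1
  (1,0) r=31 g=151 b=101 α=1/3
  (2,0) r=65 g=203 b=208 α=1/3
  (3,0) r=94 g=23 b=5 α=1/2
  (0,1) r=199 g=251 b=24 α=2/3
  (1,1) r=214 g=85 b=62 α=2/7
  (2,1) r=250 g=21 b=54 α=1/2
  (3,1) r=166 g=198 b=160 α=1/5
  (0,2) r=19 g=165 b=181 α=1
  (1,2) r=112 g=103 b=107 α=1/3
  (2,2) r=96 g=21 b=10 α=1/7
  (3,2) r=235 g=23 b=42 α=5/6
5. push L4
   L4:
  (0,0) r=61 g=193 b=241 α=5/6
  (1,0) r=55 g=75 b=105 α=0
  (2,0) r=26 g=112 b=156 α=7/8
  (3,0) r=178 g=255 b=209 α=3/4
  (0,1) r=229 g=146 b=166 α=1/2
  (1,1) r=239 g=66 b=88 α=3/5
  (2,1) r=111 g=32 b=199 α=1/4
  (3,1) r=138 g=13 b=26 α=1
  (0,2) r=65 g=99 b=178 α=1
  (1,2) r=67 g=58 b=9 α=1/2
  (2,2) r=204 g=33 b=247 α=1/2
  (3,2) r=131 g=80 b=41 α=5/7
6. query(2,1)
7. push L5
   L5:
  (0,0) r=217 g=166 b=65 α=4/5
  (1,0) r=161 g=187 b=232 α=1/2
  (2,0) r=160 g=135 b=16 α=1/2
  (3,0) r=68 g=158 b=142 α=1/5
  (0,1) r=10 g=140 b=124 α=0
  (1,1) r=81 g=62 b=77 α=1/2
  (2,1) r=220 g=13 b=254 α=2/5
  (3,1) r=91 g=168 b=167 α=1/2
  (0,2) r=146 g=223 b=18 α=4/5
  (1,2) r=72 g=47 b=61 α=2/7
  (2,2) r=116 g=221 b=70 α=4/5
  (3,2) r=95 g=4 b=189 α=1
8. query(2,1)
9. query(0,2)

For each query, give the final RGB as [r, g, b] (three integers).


query (2,2) [L1,L2] — begin 0,0,0
L1 α=1/3: [61, 0, 133/3]
L2 α=3/8: [70, 651/8, 1601/24]
rounded: [70, 81, 67]

(2,1) stack=L1,L2,L3,L4; from [0,0,0]:
L1 α=3/4: [39/2, 33, 255/2]
L2 α=2/3: [887/6, 479/3, 141/2]
L3 α=1/2: [2387/12, 271/3, 249/4]
L4 α=1/4: [2831/16, 303/4, 1543/16]
→ [177, 76, 96]

at x=2,y=1 over L1,L2,L3,L4,L5:
L1 α=3/4: [39/2, 33, 255/2]
L2 α=2/3: [887/6, 479/3, 141/2]
L3 α=1/2: [2387/12, 271/3, 249/4]
L4 α=1/4: [2831/16, 303/4, 1543/16]
L5 α=2/5: [15533/80, 1013/20, 12757/80]
= [194, 51, 159]

at x=0,y=2 over L1,L2,L3,L4,L5:
after L1 α=1/4: [111/4, 191/4, 79/4]
after L2 α=5/8: [3253/32, 1573/32, 397/32]
after L3 α=1: [19, 165, 181]
after L4 α=1: [65, 99, 178]
after L5 α=4/5: [649/5, 991/5, 50]
→ [130, 198, 50]


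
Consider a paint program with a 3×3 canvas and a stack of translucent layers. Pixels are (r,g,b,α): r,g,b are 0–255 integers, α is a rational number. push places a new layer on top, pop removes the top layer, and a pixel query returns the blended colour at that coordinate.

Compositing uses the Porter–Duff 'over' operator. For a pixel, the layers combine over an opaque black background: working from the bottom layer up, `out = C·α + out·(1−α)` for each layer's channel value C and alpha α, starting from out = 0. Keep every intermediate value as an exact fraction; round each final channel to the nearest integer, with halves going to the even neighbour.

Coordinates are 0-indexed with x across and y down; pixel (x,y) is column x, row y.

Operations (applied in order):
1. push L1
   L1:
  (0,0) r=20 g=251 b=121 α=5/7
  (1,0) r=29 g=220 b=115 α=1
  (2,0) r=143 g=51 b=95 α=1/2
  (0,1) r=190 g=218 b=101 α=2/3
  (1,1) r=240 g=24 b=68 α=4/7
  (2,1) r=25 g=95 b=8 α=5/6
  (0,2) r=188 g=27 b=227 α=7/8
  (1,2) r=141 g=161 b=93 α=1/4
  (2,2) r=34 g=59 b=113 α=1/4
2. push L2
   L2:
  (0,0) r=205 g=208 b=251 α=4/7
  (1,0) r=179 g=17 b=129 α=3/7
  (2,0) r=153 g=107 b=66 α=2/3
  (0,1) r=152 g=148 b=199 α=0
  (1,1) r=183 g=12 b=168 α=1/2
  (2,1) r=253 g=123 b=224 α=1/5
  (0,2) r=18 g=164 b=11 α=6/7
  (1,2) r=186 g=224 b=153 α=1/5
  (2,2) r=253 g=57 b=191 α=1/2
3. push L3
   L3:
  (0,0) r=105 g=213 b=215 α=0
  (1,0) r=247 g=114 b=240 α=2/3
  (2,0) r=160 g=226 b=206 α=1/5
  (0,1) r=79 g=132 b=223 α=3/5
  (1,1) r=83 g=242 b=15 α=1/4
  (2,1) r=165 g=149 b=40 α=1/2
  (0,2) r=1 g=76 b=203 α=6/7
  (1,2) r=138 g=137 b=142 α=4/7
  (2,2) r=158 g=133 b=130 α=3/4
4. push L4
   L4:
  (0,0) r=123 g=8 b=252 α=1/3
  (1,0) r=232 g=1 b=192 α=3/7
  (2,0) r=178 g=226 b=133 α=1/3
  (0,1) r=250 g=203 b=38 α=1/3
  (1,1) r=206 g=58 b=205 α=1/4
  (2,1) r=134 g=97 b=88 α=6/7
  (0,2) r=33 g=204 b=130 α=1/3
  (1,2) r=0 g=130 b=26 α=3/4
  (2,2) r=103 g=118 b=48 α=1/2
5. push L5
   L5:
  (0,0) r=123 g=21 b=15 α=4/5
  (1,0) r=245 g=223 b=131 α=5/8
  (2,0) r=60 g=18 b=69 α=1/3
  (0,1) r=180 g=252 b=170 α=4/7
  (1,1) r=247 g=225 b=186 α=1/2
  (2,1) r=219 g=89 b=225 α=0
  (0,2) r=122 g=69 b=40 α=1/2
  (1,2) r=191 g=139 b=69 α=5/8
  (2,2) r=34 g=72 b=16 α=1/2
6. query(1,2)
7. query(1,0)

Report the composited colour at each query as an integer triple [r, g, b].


at x=1,y=2 over L1,L2,L3,L4,L5:
+L1 (α=1/4) → [141/4, 161/4, 93/4]
+L2 (α=1/5) → [327/5, 77, 246/5]
+L3 (α=4/7) → [3741/35, 779/7, 3578/35]
+L4 (α=3/4) → [3741/140, 3509/28, 1577/35]
+L5 (α=5/8) → [144923/1120, 29987/224, 8403/140]
= [129, 134, 60]

query (1,0) [L1,L2,L3,L4,L5] — begin 0,0,0
after L1 α=1: [29, 220, 115]
after L2 α=3/7: [653/7, 133, 121]
after L3 α=2/3: [4111/21, 361/3, 601/3]
after L4 α=3/7: [31060/147, 1453/21, 4132/21]
after L5 α=5/8: [91085/392, 4629/28, 8717/56]
→ [232, 165, 156]


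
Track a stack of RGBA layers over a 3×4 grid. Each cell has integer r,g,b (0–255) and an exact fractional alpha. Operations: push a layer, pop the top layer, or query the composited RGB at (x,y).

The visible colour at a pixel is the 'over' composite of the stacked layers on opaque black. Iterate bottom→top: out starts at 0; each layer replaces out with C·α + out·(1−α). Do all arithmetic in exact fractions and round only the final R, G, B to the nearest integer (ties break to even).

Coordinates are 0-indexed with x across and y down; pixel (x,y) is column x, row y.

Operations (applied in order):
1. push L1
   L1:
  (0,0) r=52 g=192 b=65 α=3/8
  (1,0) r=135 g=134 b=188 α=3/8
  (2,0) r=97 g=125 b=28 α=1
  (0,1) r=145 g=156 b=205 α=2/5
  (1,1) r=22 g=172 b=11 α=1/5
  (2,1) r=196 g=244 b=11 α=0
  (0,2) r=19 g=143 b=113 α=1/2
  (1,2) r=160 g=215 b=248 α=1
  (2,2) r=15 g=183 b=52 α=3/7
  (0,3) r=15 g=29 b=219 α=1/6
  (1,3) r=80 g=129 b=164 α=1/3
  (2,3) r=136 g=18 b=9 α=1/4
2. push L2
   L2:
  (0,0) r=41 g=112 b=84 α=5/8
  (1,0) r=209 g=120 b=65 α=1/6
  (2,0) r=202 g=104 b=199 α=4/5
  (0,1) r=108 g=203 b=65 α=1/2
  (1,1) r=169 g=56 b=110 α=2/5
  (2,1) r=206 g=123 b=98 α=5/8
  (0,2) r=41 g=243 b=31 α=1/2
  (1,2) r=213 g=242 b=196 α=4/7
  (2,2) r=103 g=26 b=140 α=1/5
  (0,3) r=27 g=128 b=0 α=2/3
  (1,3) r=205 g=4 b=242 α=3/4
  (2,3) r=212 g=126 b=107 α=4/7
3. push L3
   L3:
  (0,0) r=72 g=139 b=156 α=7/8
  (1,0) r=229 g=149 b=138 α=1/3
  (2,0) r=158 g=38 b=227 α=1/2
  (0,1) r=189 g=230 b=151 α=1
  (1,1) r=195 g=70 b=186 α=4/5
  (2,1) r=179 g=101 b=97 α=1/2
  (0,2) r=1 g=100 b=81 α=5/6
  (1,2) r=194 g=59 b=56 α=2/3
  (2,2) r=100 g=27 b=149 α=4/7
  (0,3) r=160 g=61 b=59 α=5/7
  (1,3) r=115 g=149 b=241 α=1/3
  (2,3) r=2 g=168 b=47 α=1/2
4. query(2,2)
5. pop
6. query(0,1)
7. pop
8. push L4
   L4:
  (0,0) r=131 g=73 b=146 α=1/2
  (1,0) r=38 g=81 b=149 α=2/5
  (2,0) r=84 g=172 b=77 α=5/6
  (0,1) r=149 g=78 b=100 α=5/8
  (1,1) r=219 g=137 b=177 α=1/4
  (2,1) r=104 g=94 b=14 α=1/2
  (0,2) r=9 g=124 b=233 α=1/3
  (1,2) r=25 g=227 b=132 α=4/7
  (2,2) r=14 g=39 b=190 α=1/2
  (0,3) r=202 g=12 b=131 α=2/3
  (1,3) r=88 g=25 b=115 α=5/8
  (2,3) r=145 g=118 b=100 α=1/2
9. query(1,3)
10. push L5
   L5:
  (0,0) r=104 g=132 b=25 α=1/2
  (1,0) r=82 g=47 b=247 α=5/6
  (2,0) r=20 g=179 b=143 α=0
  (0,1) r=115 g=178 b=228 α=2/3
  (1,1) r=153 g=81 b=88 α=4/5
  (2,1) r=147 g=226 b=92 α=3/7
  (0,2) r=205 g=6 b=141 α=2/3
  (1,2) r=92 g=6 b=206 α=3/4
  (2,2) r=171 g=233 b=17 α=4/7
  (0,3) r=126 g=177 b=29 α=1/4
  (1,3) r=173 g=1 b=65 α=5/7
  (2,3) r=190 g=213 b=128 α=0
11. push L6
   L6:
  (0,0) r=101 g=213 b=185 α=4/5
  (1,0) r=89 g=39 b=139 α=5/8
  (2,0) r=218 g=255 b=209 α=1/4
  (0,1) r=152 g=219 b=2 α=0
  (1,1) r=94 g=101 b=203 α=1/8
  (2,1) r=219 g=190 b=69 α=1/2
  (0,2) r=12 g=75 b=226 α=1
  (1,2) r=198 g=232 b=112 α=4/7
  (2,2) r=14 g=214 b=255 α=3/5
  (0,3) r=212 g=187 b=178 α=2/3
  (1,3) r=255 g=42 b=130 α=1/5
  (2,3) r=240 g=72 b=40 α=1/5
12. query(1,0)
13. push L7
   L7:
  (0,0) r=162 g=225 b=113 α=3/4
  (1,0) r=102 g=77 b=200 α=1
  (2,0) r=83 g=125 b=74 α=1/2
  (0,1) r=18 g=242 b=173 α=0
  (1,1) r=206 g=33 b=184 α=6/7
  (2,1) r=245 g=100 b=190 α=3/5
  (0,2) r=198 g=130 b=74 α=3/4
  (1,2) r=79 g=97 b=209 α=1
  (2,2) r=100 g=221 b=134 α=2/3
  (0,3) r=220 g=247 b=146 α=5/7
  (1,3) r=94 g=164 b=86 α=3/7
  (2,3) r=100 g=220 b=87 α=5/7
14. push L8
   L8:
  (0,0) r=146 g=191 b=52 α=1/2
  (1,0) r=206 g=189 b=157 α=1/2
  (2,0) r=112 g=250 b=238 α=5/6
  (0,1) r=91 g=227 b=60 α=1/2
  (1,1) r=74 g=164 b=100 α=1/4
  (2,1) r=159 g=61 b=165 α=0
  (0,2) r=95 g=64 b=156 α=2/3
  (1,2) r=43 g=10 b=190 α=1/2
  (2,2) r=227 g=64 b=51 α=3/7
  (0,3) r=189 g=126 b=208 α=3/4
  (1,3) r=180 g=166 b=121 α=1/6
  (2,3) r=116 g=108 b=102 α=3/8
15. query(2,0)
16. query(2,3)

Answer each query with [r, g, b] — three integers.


query (2,2) [L1,L2,L3] — begin 0,0,0
+L1 (α=3/7) → [45/7, 549/7, 156/7]
+L2 (α=1/5) → [901/35, 2378/35, 1604/35]
+L3 (α=4/7) → [16703/245, 10914/245, 25672/245]
rounded: [68, 45, 105]

query (0,1) [L1,L2] — begin 0,0,0
+L1 (α=2/5) → [58, 312/5, 82]
+L2 (α=1/2) → [83, 1327/10, 147/2]
→ [83, 133, 74]

query (1,3) [L1,L4] — begin 0,0,0
L1 α=1/3: [80/3, 43, 164/3]
L4 α=5/8: [65, 127/4, 739/8]
rounded: [65, 32, 92]

(1,0) stack=L1,L4,L5,L6; from [0,0,0]:
L1 α=3/8: [405/8, 201/4, 141/2]
L4 α=2/5: [1823/40, 1251/20, 1019/10]
L5 α=5/6: [18223/240, 5951/120, 13369/60]
L6 α=5/8: [53823/640, 13751/320, 27269/160]
= [84, 43, 170]

at x=2,y=0 over L1,L4,L5,L6,L7,L8:
after L1 α=1: [97, 125, 28]
after L4 α=5/6: [517/6, 985/6, 413/6]
after L5 α=0: [517/6, 985/6, 413/6]
after L6 α=1/4: [953/8, 1495/8, 831/8]
after L7 α=1/2: [1617/16, 2495/16, 1423/16]
after L8 α=5/6: [10577/96, 22495/96, 6821/32]
→ [110, 234, 213]

(2,3) stack=L1,L4,L5,L6,L7,L8; from [0,0,0]:
L1 α=1/4: [34, 9/2, 9/4]
L4 α=1/2: [179/2, 245/4, 409/8]
L5 α=0: [179/2, 245/4, 409/8]
L6 α=1/5: [598/5, 317/5, 489/10]
L7 α=5/7: [528/5, 6134/35, 2664/35]
L8 α=3/8: [219/2, 4201/28, 2403/28]
rounded: [110, 150, 86]


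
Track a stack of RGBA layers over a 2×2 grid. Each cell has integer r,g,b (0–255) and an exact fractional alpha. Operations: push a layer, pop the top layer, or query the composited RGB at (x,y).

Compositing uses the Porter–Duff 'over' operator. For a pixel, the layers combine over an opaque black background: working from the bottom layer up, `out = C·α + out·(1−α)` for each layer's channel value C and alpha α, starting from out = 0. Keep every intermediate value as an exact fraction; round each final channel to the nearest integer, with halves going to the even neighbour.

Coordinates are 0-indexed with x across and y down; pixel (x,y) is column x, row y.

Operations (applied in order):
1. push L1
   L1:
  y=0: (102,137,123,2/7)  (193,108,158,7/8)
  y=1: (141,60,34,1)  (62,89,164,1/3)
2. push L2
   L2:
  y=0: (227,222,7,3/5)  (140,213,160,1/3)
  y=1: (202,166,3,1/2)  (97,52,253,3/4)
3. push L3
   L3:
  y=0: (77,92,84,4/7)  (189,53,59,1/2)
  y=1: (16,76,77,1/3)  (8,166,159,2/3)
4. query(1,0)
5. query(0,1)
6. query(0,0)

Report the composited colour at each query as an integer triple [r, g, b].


query (1,0) [L1,L2,L3] — begin 0,0,0
+L1 (α=7/8) → [1351/8, 189/2, 553/4]
+L2 (α=1/3) → [637/4, 134, 291/2]
+L3 (α=1/2) → [1393/8, 187/2, 409/4]
rounded: [174, 94, 102]

(0,1) stack=L1,L2,L3; from [0,0,0]:
L1 α=1: [141, 60, 34]
L2 α=1/2: [343/2, 113, 37/2]
L3 α=1/3: [359/3, 302/3, 38]
rounded: [120, 101, 38]

query (0,0) [L1,L2,L3] — begin 0,0,0
L1 α=2/7: [204/7, 274/7, 246/7]
L2 α=3/5: [1035/7, 1042/7, 639/35]
L3 α=4/7: [5261/49, 5702/49, 13677/245]
= [107, 116, 56]


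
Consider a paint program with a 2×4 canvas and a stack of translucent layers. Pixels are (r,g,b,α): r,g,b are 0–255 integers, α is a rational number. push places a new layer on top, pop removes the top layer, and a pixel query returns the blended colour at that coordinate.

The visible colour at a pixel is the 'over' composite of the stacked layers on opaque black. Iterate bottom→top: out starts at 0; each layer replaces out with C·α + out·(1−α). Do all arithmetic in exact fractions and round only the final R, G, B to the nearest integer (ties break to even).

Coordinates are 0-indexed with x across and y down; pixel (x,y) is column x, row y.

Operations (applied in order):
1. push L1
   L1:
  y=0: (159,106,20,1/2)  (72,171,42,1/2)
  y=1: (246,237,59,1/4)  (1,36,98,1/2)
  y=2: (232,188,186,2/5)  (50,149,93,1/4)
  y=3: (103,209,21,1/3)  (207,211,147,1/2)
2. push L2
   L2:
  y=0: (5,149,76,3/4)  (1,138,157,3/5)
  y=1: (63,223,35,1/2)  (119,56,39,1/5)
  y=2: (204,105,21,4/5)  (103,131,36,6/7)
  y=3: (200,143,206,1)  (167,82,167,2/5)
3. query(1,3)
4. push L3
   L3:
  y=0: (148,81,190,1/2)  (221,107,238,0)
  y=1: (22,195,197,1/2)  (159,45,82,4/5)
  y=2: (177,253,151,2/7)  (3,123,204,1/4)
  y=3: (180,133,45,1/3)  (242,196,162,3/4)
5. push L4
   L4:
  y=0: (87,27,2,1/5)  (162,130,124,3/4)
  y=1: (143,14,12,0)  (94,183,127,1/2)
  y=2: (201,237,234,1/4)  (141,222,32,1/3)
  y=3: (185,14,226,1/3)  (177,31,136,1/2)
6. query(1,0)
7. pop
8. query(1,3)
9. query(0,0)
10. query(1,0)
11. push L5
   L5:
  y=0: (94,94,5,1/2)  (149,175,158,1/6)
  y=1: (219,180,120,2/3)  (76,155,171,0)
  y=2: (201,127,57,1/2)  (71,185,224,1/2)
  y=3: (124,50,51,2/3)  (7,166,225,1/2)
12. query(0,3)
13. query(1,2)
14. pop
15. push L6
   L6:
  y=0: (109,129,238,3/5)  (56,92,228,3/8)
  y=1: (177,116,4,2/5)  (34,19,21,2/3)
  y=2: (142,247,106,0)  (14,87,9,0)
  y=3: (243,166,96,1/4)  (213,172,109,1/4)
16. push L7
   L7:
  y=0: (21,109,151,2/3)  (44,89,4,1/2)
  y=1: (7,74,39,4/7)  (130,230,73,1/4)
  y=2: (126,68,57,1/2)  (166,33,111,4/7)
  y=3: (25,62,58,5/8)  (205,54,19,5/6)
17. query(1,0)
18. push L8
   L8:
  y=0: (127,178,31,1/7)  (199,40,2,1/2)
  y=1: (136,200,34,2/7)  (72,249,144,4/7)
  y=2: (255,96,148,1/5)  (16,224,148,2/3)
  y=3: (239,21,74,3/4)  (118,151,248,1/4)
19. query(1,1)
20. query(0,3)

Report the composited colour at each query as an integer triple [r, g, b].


at x=1,y=3 over L1,L2:
after L1 α=1/2: [207/2, 211/2, 147/2]
after L2 α=2/5: [1289/10, 961/10, 1109/10]
rounded: [129, 96, 111]

(1,0) stack=L1,L2,L3,L4; from [0,0,0]:
+L1 (α=1/2) → [36, 171/2, 21]
+L2 (α=3/5) → [15, 117, 513/5]
+L3 (α=0) → [15, 117, 513/5]
+L4 (α=3/4) → [501/4, 507/4, 2373/20]
→ [125, 127, 119]

at x=1,y=3 over L1,L2,L3:
after L1 α=1/2: [207/2, 211/2, 147/2]
after L2 α=2/5: [1289/10, 961/10, 1109/10]
after L3 α=3/4: [8549/40, 6841/40, 5969/40]
= [214, 171, 149]

at x=0,y=0 over L1,L2,L3:
after L1 α=1/2: [159/2, 53, 10]
after L2 α=3/4: [189/8, 125, 119/2]
after L3 α=1/2: [1373/16, 103, 499/4]
= [86, 103, 125]

(1,0) stack=L1,L2,L3; from [0,0,0]:
+L1 (α=1/2) → [36, 171/2, 21]
+L2 (α=3/5) → [15, 117, 513/5]
+L3 (α=0) → [15, 117, 513/5]
rounded: [15, 117, 103]

(0,3) stack=L1,L2,L3,L5; from [0,0,0]:
L1 α=1/3: [103/3, 209/3, 7]
L2 α=1: [200, 143, 206]
L3 α=1/3: [580/3, 419/3, 457/3]
L5 α=2/3: [1324/9, 719/9, 763/9]
= [147, 80, 85]

query (1,2) [L1,L2,L3,L5] — begin 0,0,0
+L1 (α=1/4) → [25/2, 149/4, 93/4]
+L2 (α=6/7) → [1261/14, 3293/28, 957/28]
+L3 (α=1/4) → [3825/56, 13323/112, 8583/112]
+L5 (α=1/2) → [7801/112, 34043/224, 33671/224]
rounded: [70, 152, 150]

at x=1,y=0 over L1,L2,L3,L6,L7:
+L1 (α=1/2) → [36, 171/2, 21]
+L2 (α=3/5) → [15, 117, 513/5]
+L3 (α=0) → [15, 117, 513/5]
+L6 (α=3/8) → [243/8, 861/8, 1197/8]
+L7 (α=1/2) → [595/16, 1573/16, 1229/16]
→ [37, 98, 77]

at x=1,y=1 over L1,L2,L3,L6,L7,L8:
L1 α=1/2: [1/2, 18, 49]
L2 α=1/5: [121/5, 128/5, 47]
L3 α=4/5: [3301/25, 1028/25, 75]
L6 α=2/3: [1667/25, 1978/75, 39]
L7 α=1/4: [8251/100, 1932/25, 95/2]
L8 α=4/7: [53553/700, 30696/175, 1437/14]
→ [77, 175, 103]

query (0,3) [L1,L2,L3,L6,L7,L8] — begin 0,0,0
after L1 α=1/3: [103/3, 209/3, 7]
after L2 α=1: [200, 143, 206]
after L3 α=1/3: [580/3, 419/3, 457/3]
after L6 α=1/4: [823/4, 585/4, 553/4]
after L7 α=5/8: [2969/32, 2995/32, 2819/32]
after L8 α=3/4: [25913/128, 5011/128, 9923/128]
= [202, 39, 78]


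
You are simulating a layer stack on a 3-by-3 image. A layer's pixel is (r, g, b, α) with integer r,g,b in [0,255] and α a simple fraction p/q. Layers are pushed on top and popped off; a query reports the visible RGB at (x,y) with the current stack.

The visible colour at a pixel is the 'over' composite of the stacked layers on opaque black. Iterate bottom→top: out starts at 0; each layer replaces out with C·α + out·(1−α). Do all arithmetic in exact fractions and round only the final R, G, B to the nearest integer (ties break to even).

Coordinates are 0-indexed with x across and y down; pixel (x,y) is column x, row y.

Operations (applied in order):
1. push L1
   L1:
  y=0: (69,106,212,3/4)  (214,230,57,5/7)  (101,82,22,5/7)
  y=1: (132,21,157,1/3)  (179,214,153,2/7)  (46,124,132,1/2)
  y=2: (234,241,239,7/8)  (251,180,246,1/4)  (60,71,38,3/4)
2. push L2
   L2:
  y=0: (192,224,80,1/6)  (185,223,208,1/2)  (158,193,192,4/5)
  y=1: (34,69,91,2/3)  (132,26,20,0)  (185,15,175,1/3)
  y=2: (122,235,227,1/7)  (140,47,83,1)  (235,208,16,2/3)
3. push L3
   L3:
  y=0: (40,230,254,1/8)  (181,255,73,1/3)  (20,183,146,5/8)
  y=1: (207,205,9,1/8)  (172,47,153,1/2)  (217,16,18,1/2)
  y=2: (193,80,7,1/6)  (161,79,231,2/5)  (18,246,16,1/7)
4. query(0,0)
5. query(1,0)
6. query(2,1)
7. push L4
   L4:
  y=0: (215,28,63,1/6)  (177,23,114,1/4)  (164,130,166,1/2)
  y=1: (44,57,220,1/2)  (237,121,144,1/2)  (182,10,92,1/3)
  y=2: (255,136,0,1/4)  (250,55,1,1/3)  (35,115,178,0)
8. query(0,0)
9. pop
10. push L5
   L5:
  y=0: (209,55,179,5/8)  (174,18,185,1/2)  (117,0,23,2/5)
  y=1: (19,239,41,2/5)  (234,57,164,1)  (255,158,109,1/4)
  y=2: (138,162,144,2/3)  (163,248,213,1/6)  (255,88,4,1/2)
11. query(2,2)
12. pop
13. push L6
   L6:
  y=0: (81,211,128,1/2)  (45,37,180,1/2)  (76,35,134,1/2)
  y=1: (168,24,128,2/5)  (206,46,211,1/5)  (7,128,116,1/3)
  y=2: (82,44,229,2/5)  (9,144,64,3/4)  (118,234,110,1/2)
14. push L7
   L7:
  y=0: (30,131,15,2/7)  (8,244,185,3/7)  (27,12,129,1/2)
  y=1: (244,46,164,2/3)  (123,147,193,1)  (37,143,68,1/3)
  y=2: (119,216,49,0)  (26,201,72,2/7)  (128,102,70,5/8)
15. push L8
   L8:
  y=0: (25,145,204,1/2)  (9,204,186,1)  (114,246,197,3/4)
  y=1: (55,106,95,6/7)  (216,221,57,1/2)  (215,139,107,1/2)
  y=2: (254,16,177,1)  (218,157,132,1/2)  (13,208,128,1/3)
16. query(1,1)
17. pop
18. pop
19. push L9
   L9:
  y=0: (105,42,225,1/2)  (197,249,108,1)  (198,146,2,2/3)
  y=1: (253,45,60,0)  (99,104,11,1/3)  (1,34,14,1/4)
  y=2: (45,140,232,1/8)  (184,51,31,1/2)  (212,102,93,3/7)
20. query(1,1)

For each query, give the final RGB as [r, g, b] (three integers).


(0,0) stack=L1,L2,L3; from [0,0,0]:
after L1 α=3/4: [207/4, 159/2, 159]
after L2 α=1/6: [601/8, 1243/12, 875/6]
after L3 α=1/8: [4527/64, 11461/96, 7649/48]
rounded: [71, 119, 159]

(1,0) stack=L1,L2,L3; from [0,0,0]:
after L1 α=5/7: [1070/7, 1150/7, 285/7]
after L2 α=1/2: [2365/14, 2711/14, 1741/14]
after L3 α=1/3: [3632/21, 4496/21, 2252/21]
→ [173, 214, 107]

query (2,1) [L1,L2,L3] — begin 0,0,0
+L1 (α=1/2) → [23, 62, 66]
+L2 (α=1/3) → [77, 139/3, 307/3]
+L3 (α=1/2) → [147, 187/6, 361/6]
rounded: [147, 31, 60]

(0,0) stack=L1,L2,L3,L4; from [0,0,0]:
L1 α=3/4: [207/4, 159/2, 159]
L2 α=1/6: [601/8, 1243/12, 875/6]
L3 α=1/8: [4527/64, 11461/96, 7649/48]
L4 α=1/6: [36395/384, 59993/576, 41269/288]
= [95, 104, 143]

(2,2) stack=L1,L2,L3,L5; from [0,0,0]:
after L1 α=3/4: [45, 213/4, 57/2]
after L2 α=2/3: [515/3, 1877/12, 121/6]
after L3 α=1/7: [1048/7, 2369/14, 137/7]
after L5 α=1/2: [2833/14, 3601/28, 165/14]
→ [202, 129, 12]

at x=1,y=1 over L1,L2,L3,L6,L7,L8:
after L1 α=2/7: [358/7, 428/7, 306/7]
after L2 α=0: [358/7, 428/7, 306/7]
after L3 α=1/2: [781/7, 757/14, 1377/14]
after L6 α=1/5: [4566/35, 1836/35, 4231/35]
after L7 α=1: [123, 147, 193]
after L8 α=1/2: [339/2, 184, 125]
→ [170, 184, 125]

(1,1) stack=L1,L2,L3,L6,L9; from [0,0,0]:
+L1 (α=2/7) → [358/7, 428/7, 306/7]
+L2 (α=0) → [358/7, 428/7, 306/7]
+L3 (α=1/2) → [781/7, 757/14, 1377/14]
+L6 (α=1/5) → [4566/35, 1836/35, 4231/35]
+L9 (α=1/3) → [4199/35, 7312/105, 2949/35]
= [120, 70, 84]


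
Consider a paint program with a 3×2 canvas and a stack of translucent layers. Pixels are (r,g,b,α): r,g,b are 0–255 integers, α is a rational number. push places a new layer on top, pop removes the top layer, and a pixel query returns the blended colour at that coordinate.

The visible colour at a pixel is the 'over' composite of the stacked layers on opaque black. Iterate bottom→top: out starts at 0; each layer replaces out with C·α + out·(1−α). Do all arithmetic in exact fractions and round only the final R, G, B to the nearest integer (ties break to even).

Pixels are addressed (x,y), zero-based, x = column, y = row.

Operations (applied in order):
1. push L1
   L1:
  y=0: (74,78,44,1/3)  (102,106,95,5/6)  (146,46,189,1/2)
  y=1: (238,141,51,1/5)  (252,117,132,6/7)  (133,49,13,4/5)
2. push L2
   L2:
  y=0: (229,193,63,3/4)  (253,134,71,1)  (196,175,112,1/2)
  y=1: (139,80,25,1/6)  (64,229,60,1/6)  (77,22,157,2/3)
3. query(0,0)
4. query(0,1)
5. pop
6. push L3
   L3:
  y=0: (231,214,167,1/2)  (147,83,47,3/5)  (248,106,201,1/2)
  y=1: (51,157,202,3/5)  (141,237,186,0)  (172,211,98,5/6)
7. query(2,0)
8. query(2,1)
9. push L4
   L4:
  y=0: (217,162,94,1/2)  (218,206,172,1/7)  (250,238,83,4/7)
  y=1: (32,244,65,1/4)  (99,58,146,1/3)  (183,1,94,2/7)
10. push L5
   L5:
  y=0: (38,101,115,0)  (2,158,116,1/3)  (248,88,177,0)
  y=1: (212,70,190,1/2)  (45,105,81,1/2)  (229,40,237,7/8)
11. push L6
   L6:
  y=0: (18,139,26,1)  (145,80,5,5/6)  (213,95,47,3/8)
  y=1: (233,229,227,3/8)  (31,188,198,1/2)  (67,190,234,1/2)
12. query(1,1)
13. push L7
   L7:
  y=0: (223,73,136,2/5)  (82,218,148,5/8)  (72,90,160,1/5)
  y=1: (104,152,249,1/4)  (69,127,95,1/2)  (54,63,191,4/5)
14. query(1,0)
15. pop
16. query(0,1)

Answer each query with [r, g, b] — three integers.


(0,0) stack=L1,L2; from [0,0,0]:
after L1 α=1/3: [74/3, 26, 44/3]
after L2 α=3/4: [2135/12, 605/4, 611/12]
= [178, 151, 51]

at x=0,y=1 over L1,L2:
L1 α=1/5: [238/5, 141/5, 51/5]
L2 α=1/6: [377/6, 221/6, 38/3]
rounded: [63, 37, 13]

query (2,0) [L1,L3] — begin 0,0,0
+L1 (α=1/2) → [73, 23, 189/2]
+L3 (α=1/2) → [321/2, 129/2, 591/4]
→ [160, 64, 148]

query (2,1) [L1,L3] — begin 0,0,0
+L1 (α=4/5) → [532/5, 196/5, 52/5]
+L3 (α=5/6) → [2416/15, 5471/30, 417/5]
rounded: [161, 182, 83]

query (1,1) [L1,L3,L4,L5,L6] — begin 0,0,0
after L1 α=6/7: [216, 702/7, 792/7]
after L3 α=0: [216, 702/7, 792/7]
after L4 α=1/3: [177, 1810/21, 2606/21]
after L5 α=1/2: [111, 4015/42, 4307/42]
after L6 α=1/2: [71, 11911/84, 12623/84]
rounded: [71, 142, 150]

(1,0) stack=L1,L3,L4,L5,L6,L7; from [0,0,0]:
after L1 α=5/6: [85, 265/3, 475/6]
after L3 α=3/5: [611/5, 1277/15, 898/15]
after L4 α=1/7: [4756/35, 512/5, 2656/35]
after L5 α=1/3: [3194/35, 1814/15, 3124/35]
after L6 α=5/6: [9523/70, 3907/45, 1333/70]
after L7 α=5/8: [57269/560, 20257/120, 55799/560]
rounded: [102, 169, 100]

query (0,1) [L1,L3,L4,L5,L6] — begin 0,0,0
after L1 α=1/5: [238/5, 141/5, 51/5]
after L3 α=3/5: [1241/25, 2637/25, 3132/25]
after L4 α=1/4: [4523/100, 14011/100, 11021/100]
after L5 α=1/2: [25723/200, 21011/200, 30021/200]
after L6 α=3/8: [53683/320, 48491/320, 57261/320]
= [168, 152, 179]


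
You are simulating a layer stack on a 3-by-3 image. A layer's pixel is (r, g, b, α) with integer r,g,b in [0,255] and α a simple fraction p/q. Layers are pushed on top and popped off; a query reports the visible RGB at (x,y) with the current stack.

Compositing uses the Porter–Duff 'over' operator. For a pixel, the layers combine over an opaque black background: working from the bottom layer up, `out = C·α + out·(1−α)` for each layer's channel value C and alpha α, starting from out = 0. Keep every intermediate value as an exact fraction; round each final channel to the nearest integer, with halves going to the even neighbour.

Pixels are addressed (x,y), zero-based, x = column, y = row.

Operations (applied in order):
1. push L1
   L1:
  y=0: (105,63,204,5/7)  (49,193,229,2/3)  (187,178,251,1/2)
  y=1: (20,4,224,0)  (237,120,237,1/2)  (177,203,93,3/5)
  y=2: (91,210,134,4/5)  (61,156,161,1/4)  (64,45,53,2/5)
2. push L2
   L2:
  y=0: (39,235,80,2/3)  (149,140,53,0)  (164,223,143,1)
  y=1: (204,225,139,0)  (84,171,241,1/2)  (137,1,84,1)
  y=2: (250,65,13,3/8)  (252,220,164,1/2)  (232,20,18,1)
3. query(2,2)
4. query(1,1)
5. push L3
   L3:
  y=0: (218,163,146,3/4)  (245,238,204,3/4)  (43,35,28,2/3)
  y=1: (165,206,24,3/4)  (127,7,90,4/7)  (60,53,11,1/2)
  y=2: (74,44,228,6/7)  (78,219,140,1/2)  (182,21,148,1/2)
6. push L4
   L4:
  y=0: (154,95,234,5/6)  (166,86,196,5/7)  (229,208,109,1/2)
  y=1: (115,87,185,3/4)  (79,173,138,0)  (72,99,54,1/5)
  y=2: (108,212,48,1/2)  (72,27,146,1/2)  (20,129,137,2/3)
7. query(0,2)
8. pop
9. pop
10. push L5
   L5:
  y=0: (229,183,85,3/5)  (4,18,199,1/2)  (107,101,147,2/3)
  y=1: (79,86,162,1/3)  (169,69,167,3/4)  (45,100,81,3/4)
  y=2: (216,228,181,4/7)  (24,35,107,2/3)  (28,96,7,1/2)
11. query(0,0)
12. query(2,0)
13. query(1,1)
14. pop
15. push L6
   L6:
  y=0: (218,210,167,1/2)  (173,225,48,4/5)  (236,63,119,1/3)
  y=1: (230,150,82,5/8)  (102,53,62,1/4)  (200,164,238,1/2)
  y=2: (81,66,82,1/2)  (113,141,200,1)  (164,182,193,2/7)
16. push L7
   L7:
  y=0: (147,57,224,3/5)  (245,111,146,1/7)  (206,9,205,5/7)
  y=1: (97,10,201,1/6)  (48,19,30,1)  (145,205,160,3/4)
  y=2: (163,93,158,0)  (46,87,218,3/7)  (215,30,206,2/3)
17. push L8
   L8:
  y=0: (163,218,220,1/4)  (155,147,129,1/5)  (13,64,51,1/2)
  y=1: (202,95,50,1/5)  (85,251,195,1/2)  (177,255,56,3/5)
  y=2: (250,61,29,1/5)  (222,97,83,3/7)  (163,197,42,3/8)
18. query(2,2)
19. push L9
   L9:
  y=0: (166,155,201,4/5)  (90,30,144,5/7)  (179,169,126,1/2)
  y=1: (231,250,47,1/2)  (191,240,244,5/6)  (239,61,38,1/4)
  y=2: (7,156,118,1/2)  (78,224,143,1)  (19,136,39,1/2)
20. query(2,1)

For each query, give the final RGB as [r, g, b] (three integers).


(2,2) stack=L1,L2; from [0,0,0]:
after L1 α=2/5: [128/5, 18, 106/5]
after L2 α=1: [232, 20, 18]
rounded: [232, 20, 18]

query (1,1) [L1,L2] — begin 0,0,0
+L1 (α=1/2) → [237/2, 60, 237/2]
+L2 (α=1/2) → [405/4, 231/2, 719/4]
→ [101, 116, 180]

query (0,2) [L1,L2,L3,L4] — begin 0,0,0
+L1 (α=4/5) → [364/5, 168, 536/5]
+L2 (α=3/8) → [557/4, 1035/8, 575/8]
+L3 (α=6/7) → [2333/28, 3147/56, 11519/56]
+L4 (α=1/2) → [5357/56, 15019/112, 14207/112]
= [96, 134, 127]

(0,0) stack=L1,L2,L5; from [0,0,0]:
L1 α=5/7: [75, 45, 1020/7]
L2 α=2/3: [51, 515/3, 2140/21]
L5 α=3/5: [789/5, 2677/15, 1927/21]
rounded: [158, 178, 92]

(2,0) stack=L1,L2,L5; from [0,0,0]:
L1 α=1/2: [187/2, 89, 251/2]
L2 α=1: [164, 223, 143]
L5 α=2/3: [126, 425/3, 437/3]
rounded: [126, 142, 146]

query (1,1) [L1,L2,L5] — begin 0,0,0
L1 α=1/2: [237/2, 60, 237/2]
L2 α=1/2: [405/4, 231/2, 719/4]
L5 α=3/4: [2433/16, 645/8, 2723/16]
rounded: [152, 81, 170]

at x=2,y=2 over L1,L2,L6,L7,L8:
L1 α=2/5: [128/5, 18, 106/5]
L2 α=1: [232, 20, 18]
L6 α=2/7: [1488/7, 464/7, 68]
L7 α=2/3: [4498/21, 884/21, 160]
L8 α=3/8: [32759/168, 16831/168, 463/4]
rounded: [195, 100, 116]

query (2,1) [L1,L2,L6,L7,L8,L9] — begin 0,0,0
+L1 (α=3/5) → [531/5, 609/5, 279/5]
+L2 (α=1) → [137, 1, 84]
+L6 (α=1/2) → [337/2, 165/2, 161]
+L7 (α=3/4) → [1207/8, 1395/8, 641/4]
+L8 (α=3/5) → [3331/20, 891/4, 977/10]
+L9 (α=1/4) → [14773/80, 2917/16, 3311/40]
rounded: [185, 182, 83]
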